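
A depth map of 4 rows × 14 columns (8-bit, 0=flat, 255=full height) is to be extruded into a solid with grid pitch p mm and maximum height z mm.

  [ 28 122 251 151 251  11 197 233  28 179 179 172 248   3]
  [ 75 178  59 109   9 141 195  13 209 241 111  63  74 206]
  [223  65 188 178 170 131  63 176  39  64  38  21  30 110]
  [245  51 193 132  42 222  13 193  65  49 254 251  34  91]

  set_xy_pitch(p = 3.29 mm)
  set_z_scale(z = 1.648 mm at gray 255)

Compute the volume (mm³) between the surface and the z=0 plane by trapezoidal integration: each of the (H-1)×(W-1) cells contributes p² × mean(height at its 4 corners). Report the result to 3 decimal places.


height_mm = gray/255 × 1.648; cell vol = 3.29² × mean(4 corners)
unit = 3.29² × 1.648 / (4×255) = 0.0174883 mm³ per gray-sum
row 0: Σ corner-gray over 13 cells = 7160  → 125.2166
row 1: Σ corner-gray over 13 cells = 5744  → 100.4531
row 2: Σ corner-gray over 13 cells = 5993  → 104.8077
Σ rows: total corner-gray = 18897  → 330.4773 mm³

330.477


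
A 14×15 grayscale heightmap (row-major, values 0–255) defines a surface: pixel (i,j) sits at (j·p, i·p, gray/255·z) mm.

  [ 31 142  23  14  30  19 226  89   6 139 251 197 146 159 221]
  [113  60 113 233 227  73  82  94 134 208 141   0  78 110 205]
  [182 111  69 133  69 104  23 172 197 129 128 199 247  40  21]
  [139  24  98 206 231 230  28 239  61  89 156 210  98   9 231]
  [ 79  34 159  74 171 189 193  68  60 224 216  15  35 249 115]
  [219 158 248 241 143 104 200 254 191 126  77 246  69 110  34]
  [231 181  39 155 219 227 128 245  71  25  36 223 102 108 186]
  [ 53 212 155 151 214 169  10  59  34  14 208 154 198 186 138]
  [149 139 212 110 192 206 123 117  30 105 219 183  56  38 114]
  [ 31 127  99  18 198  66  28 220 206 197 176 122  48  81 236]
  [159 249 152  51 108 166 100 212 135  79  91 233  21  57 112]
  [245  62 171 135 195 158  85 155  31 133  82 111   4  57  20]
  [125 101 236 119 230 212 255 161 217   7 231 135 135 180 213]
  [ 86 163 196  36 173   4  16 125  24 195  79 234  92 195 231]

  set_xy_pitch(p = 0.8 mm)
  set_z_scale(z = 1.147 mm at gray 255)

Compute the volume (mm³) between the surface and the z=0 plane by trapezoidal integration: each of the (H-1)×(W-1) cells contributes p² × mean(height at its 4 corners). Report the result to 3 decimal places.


69.383

height_mm = gray/255 × 1.147; cell vol = 0.8² × mean(4 corners)
unit = 0.8² × 1.147 / (4×255) = 0.000719686 mm³ per gray-sum
row 0: Σ corner-gray over 14 cells = 6558  → 4.7197
row 1: Σ corner-gray over 14 cells = 6869  → 4.9435
row 2: Σ corner-gray over 14 cells = 7173  → 5.1623
row 3: Σ corner-gray over 14 cells = 7296  → 5.2508
row 4: Σ corner-gray over 14 cells = 8155  → 5.8690
row 5: Σ corner-gray over 14 cells = 8522  → 6.1332
row 6: Σ corner-gray over 14 cells = 7654  → 5.5085
row 7: Σ corner-gray over 14 cells = 7442  → 5.3559
row 8: Σ corner-gray over 14 cells = 7162  → 5.1544
row 9: Σ corner-gray over 14 cells = 7018  → 5.0508
row 10: Σ corner-gray over 14 cells = 6602  → 4.7514
row 11: Σ corner-gray over 14 cells = 7799  → 5.6128
row 12: Σ corner-gray over 14 cells = 8157  → 5.8705
Σ rows: total corner-gray = 96407  → 69.3828 mm³


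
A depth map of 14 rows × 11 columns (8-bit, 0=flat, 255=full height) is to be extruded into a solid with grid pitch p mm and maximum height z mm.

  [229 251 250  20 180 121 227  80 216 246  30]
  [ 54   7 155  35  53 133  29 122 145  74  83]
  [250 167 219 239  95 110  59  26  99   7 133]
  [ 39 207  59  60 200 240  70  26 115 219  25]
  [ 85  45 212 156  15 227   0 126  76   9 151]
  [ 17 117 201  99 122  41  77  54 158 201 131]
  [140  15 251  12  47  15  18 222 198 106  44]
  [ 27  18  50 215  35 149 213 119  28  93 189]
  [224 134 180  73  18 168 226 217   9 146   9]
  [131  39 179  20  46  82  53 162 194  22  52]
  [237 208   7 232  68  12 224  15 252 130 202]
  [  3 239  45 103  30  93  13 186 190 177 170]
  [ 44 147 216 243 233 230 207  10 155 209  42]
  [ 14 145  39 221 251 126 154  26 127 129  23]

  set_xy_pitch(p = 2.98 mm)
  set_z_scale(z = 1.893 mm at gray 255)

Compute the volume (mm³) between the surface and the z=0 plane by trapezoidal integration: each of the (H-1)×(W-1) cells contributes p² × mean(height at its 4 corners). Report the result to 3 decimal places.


1006.757

height_mm = gray/255 × 1.893; cell vol = 2.98² × mean(4 corners)
unit = 2.98² × 1.893 / (4×255) = 0.016481 mm³ per gray-sum
row 0: Σ corner-gray over 10 cells = 5084  → 83.7893
row 1: Σ corner-gray over 10 cells = 4068  → 67.0446
row 2: Σ corner-gray over 10 cells = 4881  → 80.4437
row 3: Σ corner-gray over 10 cells = 4424  → 72.9118
row 4: Σ corner-gray over 10 cells = 4256  → 70.1430
row 5: Σ corner-gray over 10 cells = 4240  → 69.8793
row 6: Σ corner-gray over 10 cells = 4008  → 66.0558
row 7: Σ corner-gray over 10 cells = 4631  → 76.3234
row 8: Σ corner-gray over 10 cells = 4352  → 71.7252
row 9: Σ corner-gray over 10 cells = 4512  → 74.3622
row 10: Σ corner-gray over 10 cells = 5060  → 83.3937
row 11: Σ corner-gray over 10 cells = 5711  → 94.1229
row 12: Σ corner-gray over 10 cells = 5859  → 96.5620
Σ rows: total corner-gray = 61086  → 1006.7570 mm³


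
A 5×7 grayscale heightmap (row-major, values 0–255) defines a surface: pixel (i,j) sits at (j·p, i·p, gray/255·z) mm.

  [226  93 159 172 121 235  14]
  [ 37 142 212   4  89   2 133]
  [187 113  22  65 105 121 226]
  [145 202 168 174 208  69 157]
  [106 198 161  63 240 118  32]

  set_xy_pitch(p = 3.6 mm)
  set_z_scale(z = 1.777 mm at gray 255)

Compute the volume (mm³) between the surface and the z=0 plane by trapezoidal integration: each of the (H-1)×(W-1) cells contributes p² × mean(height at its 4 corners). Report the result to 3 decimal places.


272.114

height_mm = gray/255 × 1.777; cell vol = 3.6² × mean(4 corners)
unit = 3.6² × 1.777 / (4×255) = 0.0225784 mm³ per gray-sum
row 0: Σ corner-gray over 6 cells = 2868  → 64.7547
row 1: Σ corner-gray over 6 cells = 2333  → 52.6753
row 2: Σ corner-gray over 6 cells = 3209  → 72.4539
row 3: Σ corner-gray over 6 cells = 3642  → 82.2304
Σ rows: total corner-gray = 12052  → 272.1143 mm³


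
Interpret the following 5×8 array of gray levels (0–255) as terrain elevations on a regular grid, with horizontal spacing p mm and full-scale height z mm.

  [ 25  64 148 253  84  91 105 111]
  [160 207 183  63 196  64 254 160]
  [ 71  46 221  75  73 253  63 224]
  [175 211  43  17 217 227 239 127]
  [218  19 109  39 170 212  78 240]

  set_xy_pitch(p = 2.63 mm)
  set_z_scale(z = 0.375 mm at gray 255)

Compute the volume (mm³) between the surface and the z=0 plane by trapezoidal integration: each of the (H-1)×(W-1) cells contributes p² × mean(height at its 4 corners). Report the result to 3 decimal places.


height_mm = gray/255 × 0.375; cell vol = 2.63² × mean(4 corners)
unit = 2.63² × 0.375 / (4×255) = 0.00254298 mm³ per gray-sum
row 0: Σ corner-gray over 7 cells = 3880  → 9.8668
row 1: Σ corner-gray over 7 cells = 4011  → 10.1999
row 2: Σ corner-gray over 7 cells = 3967  → 10.0880
row 3: Σ corner-gray over 7 cells = 3922  → 9.9736
Σ rows: total corner-gray = 15780  → 40.1282 mm³

40.128


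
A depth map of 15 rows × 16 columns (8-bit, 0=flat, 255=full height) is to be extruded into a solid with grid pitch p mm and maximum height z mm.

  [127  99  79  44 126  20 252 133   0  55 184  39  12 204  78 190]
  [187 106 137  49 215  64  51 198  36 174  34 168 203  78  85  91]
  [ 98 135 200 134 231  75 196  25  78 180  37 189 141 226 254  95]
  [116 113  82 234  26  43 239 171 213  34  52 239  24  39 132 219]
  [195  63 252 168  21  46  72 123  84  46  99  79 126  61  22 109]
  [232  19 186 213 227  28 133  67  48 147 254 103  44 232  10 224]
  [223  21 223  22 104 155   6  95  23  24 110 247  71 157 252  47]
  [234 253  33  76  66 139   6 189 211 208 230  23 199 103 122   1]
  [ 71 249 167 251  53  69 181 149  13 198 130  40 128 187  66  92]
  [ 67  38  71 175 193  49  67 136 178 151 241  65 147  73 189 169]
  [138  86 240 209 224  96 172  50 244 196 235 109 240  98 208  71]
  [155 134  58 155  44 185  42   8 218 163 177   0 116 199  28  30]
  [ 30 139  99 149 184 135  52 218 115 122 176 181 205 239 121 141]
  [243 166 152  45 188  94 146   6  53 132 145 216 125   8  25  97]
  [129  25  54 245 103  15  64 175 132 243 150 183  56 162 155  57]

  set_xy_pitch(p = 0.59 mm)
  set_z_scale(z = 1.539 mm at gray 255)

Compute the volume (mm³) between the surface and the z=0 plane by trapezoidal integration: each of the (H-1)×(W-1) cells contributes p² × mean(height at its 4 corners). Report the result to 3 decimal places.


55.173

height_mm = gray/255 × 1.539; cell vol = 0.59² × mean(4 corners)
unit = 0.59² × 1.539 / (4×255) = 0.000525221 mm³ per gray-sum
row 0: Σ corner-gray over 15 cells = 6441  → 3.3830
row 1: Σ corner-gray over 15 cells = 7869  → 4.1330
row 2: Σ corner-gray over 15 cells = 8012  → 4.2081
row 3: Σ corner-gray over 15 cells = 6445  → 3.3851
row 4: Σ corner-gray over 15 cells = 6706  → 3.5221
row 5: Σ corner-gray over 15 cells = 7168  → 3.7648
row 6: Σ corner-gray over 15 cells = 7241  → 3.8031
row 7: Σ corner-gray over 15 cells = 7876  → 4.1366
row 8: Σ corner-gray over 15 cells = 7707  → 4.0479
row 9: Σ corner-gray over 15 cells = 8805  → 4.6246
row 10: Σ corner-gray over 15 cells = 8262  → 4.3394
row 11: Σ corner-gray over 15 cells = 7680  → 4.0337
row 12: Σ corner-gray over 15 cells = 7783  → 4.0878
row 13: Σ corner-gray over 15 cells = 7052  → 3.7039
Σ rows: total corner-gray = 105047  → 55.1729 mm³


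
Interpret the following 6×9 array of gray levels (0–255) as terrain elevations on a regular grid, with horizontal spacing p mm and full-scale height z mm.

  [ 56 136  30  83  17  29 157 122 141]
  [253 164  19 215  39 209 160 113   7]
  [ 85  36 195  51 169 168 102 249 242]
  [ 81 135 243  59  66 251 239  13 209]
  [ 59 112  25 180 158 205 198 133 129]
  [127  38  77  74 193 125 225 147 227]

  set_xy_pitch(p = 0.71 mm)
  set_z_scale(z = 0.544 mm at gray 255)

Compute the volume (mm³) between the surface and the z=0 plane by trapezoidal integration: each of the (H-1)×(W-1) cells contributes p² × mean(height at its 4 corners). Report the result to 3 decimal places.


5.703

height_mm = gray/255 × 0.544; cell vol = 0.71² × mean(4 corners)
unit = 0.71² × 0.544 / (4×255) = 0.000268853 mm³ per gray-sum
row 0: Σ corner-gray over 8 cells = 3443  → 0.9257
row 1: Σ corner-gray over 8 cells = 4365  → 1.1735
row 2: Σ corner-gray over 8 cells = 4569  → 1.2284
row 3: Σ corner-gray over 8 cells = 4512  → 1.2131
row 4: Σ corner-gray over 8 cells = 4322  → 1.1620
Σ rows: total corner-gray = 21211  → 5.7026 mm³


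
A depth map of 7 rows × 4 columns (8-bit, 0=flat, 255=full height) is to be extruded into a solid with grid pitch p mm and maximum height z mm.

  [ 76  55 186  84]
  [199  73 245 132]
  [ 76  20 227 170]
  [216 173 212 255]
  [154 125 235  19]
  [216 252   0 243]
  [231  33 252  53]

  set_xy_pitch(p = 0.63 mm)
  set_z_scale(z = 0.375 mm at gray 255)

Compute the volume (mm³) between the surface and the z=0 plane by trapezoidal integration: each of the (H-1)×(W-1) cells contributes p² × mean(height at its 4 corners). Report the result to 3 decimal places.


height_mm = gray/255 × 0.375; cell vol = 0.63² × mean(4 corners)
unit = 0.63² × 0.375 / (4×255) = 0.000145919 mm³ per gray-sum
row 0: Σ corner-gray over 3 cells = 1609  → 0.2348
row 1: Σ corner-gray over 3 cells = 1707  → 0.2491
row 2: Σ corner-gray over 3 cells = 1981  → 0.2891
row 3: Σ corner-gray over 3 cells = 2134  → 0.3114
row 4: Σ corner-gray over 3 cells = 1856  → 0.2708
row 5: Σ corner-gray over 3 cells = 1817  → 0.2651
Σ rows: total corner-gray = 11104  → 1.6203 mm³

1.620


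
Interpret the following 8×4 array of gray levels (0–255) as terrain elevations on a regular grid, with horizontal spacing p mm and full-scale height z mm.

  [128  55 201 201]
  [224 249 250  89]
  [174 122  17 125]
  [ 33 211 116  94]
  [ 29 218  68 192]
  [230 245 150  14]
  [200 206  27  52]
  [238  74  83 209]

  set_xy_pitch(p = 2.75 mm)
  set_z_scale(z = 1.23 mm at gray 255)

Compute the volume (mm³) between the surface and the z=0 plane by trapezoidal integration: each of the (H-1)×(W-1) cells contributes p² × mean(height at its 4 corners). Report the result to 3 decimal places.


height_mm = gray/255 × 1.23; cell vol = 2.75² × mean(4 corners)
unit = 2.75² × 1.23 / (4×255) = 0.00911949 mm³ per gray-sum
row 0: Σ corner-gray over 3 cells = 2152  → 19.6251
row 1: Σ corner-gray over 3 cells = 1888  → 17.2176
row 2: Σ corner-gray over 3 cells = 1358  → 12.3843
row 3: Σ corner-gray over 3 cells = 1574  → 14.3541
row 4: Σ corner-gray over 3 cells = 1827  → 16.6613
row 5: Σ corner-gray over 3 cells = 1752  → 15.9773
row 6: Σ corner-gray over 3 cells = 1479  → 13.4877
Σ rows: total corner-gray = 12030  → 109.7074 mm³

109.707


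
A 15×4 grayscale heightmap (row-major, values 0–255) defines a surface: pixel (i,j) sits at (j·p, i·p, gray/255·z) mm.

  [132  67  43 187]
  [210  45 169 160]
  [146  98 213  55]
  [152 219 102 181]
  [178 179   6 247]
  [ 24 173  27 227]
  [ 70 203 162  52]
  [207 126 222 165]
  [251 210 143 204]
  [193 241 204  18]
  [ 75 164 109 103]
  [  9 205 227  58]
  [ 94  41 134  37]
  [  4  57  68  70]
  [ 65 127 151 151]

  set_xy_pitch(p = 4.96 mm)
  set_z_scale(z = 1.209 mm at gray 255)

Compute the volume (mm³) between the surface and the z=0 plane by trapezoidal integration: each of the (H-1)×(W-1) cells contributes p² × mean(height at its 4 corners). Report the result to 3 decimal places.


661.323

height_mm = gray/255 × 1.209; cell vol = 4.96² × mean(4 corners)
unit = 4.96² × 1.209 / (4×255) = 0.0291601 mm³ per gray-sum
row 0: Σ corner-gray over 3 cells = 1337  → 38.9871
row 1: Σ corner-gray over 3 cells = 1621  → 47.2686
row 2: Σ corner-gray over 3 cells = 1798  → 52.4299
row 3: Σ corner-gray over 3 cells = 1770  → 51.6134
row 4: Σ corner-gray over 3 cells = 1446  → 42.1656
row 5: Σ corner-gray over 3 cells = 1503  → 43.8277
row 6: Σ corner-gray over 3 cells = 1920  → 55.9875
row 7: Σ corner-gray over 3 cells = 2229  → 64.9979
row 8: Σ corner-gray over 3 cells = 2262  → 65.9602
row 9: Σ corner-gray over 3 cells = 1825  → 53.2172
row 10: Σ corner-gray over 3 cells = 1655  → 48.2600
row 11: Σ corner-gray over 3 cells = 1412  → 41.1741
row 12: Σ corner-gray over 3 cells = 805  → 23.4739
row 13: Σ corner-gray over 3 cells = 1096  → 31.9595
Σ rows: total corner-gray = 22679  → 661.3226 mm³


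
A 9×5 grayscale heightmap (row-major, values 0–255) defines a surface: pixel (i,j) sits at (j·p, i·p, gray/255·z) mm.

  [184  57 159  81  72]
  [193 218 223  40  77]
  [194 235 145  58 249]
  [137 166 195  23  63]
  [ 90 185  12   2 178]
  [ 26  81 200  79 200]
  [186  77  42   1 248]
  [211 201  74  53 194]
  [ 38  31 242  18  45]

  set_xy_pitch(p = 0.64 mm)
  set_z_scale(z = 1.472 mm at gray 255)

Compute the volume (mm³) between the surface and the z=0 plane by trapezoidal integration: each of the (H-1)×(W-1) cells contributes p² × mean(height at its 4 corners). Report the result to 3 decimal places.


9.013

height_mm = gray/255 × 1.472; cell vol = 0.64² × mean(4 corners)
unit = 0.64² × 1.472 / (4×255) = 0.000591109 mm³ per gray-sum
row 0: Σ corner-gray over 4 cells = 2082  → 1.2307
row 1: Σ corner-gray over 4 cells = 2551  → 1.5079
row 2: Σ corner-gray over 4 cells = 2287  → 1.3519
row 3: Σ corner-gray over 4 cells = 1634  → 0.9659
row 4: Σ corner-gray over 4 cells = 1612  → 0.9529
row 5: Σ corner-gray over 4 cells = 1620  → 0.9576
row 6: Σ corner-gray over 4 cells = 1735  → 1.0256
row 7: Σ corner-gray over 4 cells = 1726  → 1.0203
Σ rows: total corner-gray = 15247  → 9.0126 mm³


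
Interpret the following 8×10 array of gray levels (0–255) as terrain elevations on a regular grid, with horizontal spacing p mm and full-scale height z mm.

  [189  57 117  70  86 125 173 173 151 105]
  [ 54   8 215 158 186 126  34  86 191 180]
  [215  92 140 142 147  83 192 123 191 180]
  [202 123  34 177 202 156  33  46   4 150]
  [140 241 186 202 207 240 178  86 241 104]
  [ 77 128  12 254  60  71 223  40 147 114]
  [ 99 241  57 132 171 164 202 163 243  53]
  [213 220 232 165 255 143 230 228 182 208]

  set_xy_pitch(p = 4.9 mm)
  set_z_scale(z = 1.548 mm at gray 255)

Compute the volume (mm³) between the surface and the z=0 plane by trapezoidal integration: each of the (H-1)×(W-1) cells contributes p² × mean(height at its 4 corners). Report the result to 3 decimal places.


height_mm = gray/255 × 1.548; cell vol = 4.9² × mean(4 corners)
unit = 4.9² × 1.548 / (4×255) = 0.0364387 mm³ per gray-sum
row 0: Σ corner-gray over 9 cells = 4440  → 161.7879
row 1: Σ corner-gray over 9 cells = 4857  → 176.9828
row 2: Σ corner-gray over 9 cells = 4517  → 164.5936
row 3: Σ corner-gray over 9 cells = 5308  → 193.4167
row 4: Σ corner-gray over 9 cells = 5467  → 199.2104
row 5: Σ corner-gray over 9 cells = 4959  → 180.6995
row 6: Σ corner-gray over 9 cells = 6629  → 241.5522
Σ rows: total corner-gray = 36177  → 1318.2431 mm³

1318.243


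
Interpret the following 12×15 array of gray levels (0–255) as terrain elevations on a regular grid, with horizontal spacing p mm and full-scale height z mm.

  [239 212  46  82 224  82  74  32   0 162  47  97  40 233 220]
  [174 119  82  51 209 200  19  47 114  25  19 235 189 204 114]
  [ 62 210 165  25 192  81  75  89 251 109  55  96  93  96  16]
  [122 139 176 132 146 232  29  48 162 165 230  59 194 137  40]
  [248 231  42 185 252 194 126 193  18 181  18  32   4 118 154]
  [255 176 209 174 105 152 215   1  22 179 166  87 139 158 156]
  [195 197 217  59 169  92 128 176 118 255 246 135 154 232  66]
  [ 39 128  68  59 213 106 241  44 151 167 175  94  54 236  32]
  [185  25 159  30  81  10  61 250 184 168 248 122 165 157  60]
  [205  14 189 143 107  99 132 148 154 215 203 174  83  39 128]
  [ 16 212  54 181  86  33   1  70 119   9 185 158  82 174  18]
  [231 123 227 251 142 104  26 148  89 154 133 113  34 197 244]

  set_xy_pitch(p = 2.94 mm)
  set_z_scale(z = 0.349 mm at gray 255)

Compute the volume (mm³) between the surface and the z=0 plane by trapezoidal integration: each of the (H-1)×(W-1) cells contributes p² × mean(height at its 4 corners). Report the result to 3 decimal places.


height_mm = gray/255 × 0.349; cell vol = 2.94² × mean(4 corners)
unit = 2.94² × 0.349 / (4×255) = 0.00295747 mm³ per gray-sum
row 0: Σ corner-gray over 14 cells = 6435  → 19.0313
row 1: Σ corner-gray over 14 cells = 6466  → 19.1230
row 2: Σ corner-gray over 14 cells = 7012  → 20.7378
row 3: Σ corner-gray over 14 cells = 7450  → 22.0331
row 4: Σ corner-gray over 14 cells = 7567  → 22.3792
row 5: Σ corner-gray over 14 cells = 8594  → 25.4165
row 6: Σ corner-gray over 14 cells = 8160  → 24.1329
row 7: Σ corner-gray over 14 cells = 7108  → 21.0217
row 8: Σ corner-gray over 14 cells = 7298  → 21.5836
row 9: Σ corner-gray over 14 cells = 6495  → 19.2087
row 10: Σ corner-gray over 14 cells = 6719  → 19.8712
Σ rows: total corner-gray = 79304  → 234.5390 mm³

234.539


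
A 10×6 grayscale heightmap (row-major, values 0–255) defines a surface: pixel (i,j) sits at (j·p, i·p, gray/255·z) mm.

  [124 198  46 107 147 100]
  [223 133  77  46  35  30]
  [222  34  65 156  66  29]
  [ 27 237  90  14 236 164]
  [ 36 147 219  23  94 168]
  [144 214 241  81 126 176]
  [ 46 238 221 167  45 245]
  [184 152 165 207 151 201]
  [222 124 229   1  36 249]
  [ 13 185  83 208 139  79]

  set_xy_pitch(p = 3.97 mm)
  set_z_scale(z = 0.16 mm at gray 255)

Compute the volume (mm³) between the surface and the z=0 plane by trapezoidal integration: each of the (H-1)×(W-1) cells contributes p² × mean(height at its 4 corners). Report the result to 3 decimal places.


58.233

height_mm = gray/255 × 0.16; cell vol = 3.97² × mean(4 corners)
unit = 3.97² × 0.16 / (4×255) = 0.0024723 mm³ per gray-sum
row 0: Σ corner-gray over 5 cells = 2055  → 5.0806
row 1: Σ corner-gray over 5 cells = 1728  → 4.2721
row 2: Σ corner-gray over 5 cells = 2238  → 5.5330
row 3: Σ corner-gray over 5 cells = 2515  → 6.2178
row 4: Σ corner-gray over 5 cells = 2814  → 6.9570
row 5: Σ corner-gray over 5 cells = 3277  → 8.1017
row 6: Σ corner-gray over 5 cells = 3368  → 8.3267
row 7: Σ corner-gray over 5 cells = 2986  → 7.3823
row 8: Σ corner-gray over 5 cells = 2573  → 6.3612
Σ rows: total corner-gray = 23554  → 58.2325 mm³


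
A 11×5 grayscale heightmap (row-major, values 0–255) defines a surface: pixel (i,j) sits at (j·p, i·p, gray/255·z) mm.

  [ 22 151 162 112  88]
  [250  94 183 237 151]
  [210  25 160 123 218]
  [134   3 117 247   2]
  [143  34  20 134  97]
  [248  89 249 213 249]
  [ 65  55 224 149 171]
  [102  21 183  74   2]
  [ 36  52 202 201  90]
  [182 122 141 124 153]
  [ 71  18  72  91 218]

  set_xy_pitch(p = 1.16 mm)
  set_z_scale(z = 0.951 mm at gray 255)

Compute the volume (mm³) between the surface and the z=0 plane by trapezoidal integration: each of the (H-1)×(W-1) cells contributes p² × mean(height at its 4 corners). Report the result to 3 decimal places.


25.745

height_mm = gray/255 × 0.951; cell vol = 1.16² × mean(4 corners)
unit = 1.16² × 0.951 / (4×255) = 0.00125457 mm³ per gray-sum
row 0: Σ corner-gray over 4 cells = 2389  → 2.9972
row 1: Σ corner-gray over 4 cells = 2473  → 3.1026
row 2: Σ corner-gray over 4 cells = 1914  → 2.4013
row 3: Σ corner-gray over 4 cells = 1486  → 1.8643
row 4: Σ corner-gray over 4 cells = 2215  → 2.7789
row 5: Σ corner-gray over 4 cells = 2691  → 3.3761
row 6: Σ corner-gray over 4 cells = 1752  → 2.1980
row 7: Σ corner-gray over 4 cells = 1696  → 2.1278
row 8: Σ corner-gray over 4 cells = 2145  → 2.6911
row 9: Σ corner-gray over 4 cells = 1760  → 2.2081
Σ rows: total corner-gray = 20521  → 25.7451 mm³


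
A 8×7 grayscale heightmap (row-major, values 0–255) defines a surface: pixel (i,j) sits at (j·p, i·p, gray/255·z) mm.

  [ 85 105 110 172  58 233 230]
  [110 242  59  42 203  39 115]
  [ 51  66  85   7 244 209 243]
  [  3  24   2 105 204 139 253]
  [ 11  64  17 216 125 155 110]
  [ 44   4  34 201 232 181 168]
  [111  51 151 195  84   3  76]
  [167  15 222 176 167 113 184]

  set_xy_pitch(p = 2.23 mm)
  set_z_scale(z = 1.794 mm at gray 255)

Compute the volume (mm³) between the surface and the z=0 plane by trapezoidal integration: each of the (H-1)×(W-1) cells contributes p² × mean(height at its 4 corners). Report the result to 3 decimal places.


170.818

height_mm = gray/255 × 1.794; cell vol = 2.23² × mean(4 corners)
unit = 2.23² × 1.794 / (4×255) = 0.00874645 mm³ per gray-sum
row 0: Σ corner-gray over 6 cells = 3066  → 26.8166
row 1: Σ corner-gray over 6 cells = 2911  → 25.4609
row 2: Σ corner-gray over 6 cells = 2720  → 23.7904
row 3: Σ corner-gray over 6 cells = 2479  → 21.6825
row 4: Σ corner-gray over 6 cells = 2791  → 24.4114
row 5: Σ corner-gray over 6 cells = 2671  → 23.3618
row 6: Σ corner-gray over 6 cells = 2892  → 25.2947
Σ rows: total corner-gray = 19530  → 170.8182 mm³


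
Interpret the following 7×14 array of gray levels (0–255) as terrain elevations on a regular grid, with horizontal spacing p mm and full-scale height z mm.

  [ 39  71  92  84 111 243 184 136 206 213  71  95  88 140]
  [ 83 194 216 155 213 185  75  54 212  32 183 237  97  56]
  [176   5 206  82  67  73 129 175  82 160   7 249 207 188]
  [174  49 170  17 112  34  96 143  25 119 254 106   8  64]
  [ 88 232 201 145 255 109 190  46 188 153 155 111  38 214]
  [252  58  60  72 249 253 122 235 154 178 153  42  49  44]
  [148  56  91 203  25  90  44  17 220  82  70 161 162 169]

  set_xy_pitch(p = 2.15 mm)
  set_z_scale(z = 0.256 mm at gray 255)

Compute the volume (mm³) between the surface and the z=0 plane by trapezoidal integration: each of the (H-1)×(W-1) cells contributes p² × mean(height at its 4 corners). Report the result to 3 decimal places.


height_mm = gray/255 × 0.256; cell vol = 2.15² × mean(4 corners)
unit = 2.15² × 0.256 / (4×255) = 0.00116016 mm³ per gray-sum
row 0: Σ corner-gray over 13 cells = 7212  → 8.3671
row 1: Σ corner-gray over 13 cells = 7093  → 8.2290
row 2: Σ corner-gray over 13 cells = 5752  → 6.6732
row 3: Σ corner-gray over 13 cells = 6452  → 7.4853
row 4: Σ corner-gray over 13 cells = 7494  → 8.6942
row 5: Σ corner-gray over 13 cells = 6305  → 7.3148
Σ rows: total corner-gray = 40308  → 46.7636 mm³

46.764


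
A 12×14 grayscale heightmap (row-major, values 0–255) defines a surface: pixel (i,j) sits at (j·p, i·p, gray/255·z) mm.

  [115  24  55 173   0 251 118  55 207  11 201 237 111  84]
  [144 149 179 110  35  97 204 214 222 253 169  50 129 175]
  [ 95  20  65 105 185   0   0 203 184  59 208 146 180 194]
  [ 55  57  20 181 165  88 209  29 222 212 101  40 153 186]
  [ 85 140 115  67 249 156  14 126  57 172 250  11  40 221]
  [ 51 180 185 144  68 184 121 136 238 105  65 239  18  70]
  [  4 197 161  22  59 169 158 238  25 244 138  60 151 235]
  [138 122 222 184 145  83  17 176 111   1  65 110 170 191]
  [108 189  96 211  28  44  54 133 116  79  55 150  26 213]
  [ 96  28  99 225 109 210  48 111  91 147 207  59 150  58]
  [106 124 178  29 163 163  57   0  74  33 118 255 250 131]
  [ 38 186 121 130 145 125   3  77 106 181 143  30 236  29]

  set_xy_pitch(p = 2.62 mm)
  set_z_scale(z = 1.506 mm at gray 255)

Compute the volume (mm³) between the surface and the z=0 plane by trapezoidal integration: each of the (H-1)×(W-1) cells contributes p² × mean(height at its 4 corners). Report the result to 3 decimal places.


height_mm = gray/255 × 1.506; cell vol = 2.62² × mean(4 corners)
unit = 2.62² × 1.506 / (4×255) = 0.0101351 mm³ per gray-sum
row 0: Σ corner-gray over 13 cells = 7026  → 71.2091
row 1: Σ corner-gray over 13 cells = 6940  → 70.3375
row 2: Σ corner-gray over 13 cells = 6194  → 62.7767
row 3: Σ corner-gray over 13 cells = 6295  → 63.8004
row 4: Σ corner-gray over 13 cells = 6587  → 66.7598
row 5: Σ corner-gray over 13 cells = 6970  → 70.6415
row 6: Σ corner-gray over 13 cells = 6624  → 67.1348
row 7: Σ corner-gray over 13 cells = 5824  → 59.0267
row 8: Σ corner-gray over 13 cells = 5805  → 58.8342
row 9: Σ corner-gray over 13 cells = 6247  → 63.3139
row 10: Σ corner-gray over 13 cells = 6158  → 62.4119
Σ rows: total corner-gray = 70670  → 716.2464 mm³

716.246


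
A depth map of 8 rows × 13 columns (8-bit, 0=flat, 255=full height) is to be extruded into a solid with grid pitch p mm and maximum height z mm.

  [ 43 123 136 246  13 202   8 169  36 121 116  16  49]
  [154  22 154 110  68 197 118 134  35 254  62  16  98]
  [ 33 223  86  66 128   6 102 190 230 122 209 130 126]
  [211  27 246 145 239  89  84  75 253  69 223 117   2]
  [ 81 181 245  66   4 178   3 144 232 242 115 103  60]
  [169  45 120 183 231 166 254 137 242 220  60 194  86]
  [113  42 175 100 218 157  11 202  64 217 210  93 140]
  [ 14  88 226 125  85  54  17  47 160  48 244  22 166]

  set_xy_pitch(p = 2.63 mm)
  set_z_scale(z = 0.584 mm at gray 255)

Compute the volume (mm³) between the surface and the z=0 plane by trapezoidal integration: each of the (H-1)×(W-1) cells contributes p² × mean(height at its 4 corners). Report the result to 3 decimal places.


height_mm = gray/255 × 0.584; cell vol = 2.63² × mean(4 corners)
unit = 2.63² × 0.584 / (4×255) = 0.00396026 mm³ per gray-sum
row 0: Σ corner-gray over 12 cells = 5056  → 20.0231
row 1: Σ corner-gray over 12 cells = 5735  → 22.7121
row 2: Σ corner-gray over 12 cells = 6490  → 25.7021
row 3: Σ corner-gray over 12 cells = 6514  → 25.7972
row 4: Σ corner-gray over 12 cells = 7126  → 28.2208
row 5: Σ corner-gray over 12 cells = 7190  → 28.4743
row 6: Σ corner-gray over 12 cells = 5643  → 22.3478
Σ rows: total corner-gray = 43754  → 173.2774 mm³

173.277


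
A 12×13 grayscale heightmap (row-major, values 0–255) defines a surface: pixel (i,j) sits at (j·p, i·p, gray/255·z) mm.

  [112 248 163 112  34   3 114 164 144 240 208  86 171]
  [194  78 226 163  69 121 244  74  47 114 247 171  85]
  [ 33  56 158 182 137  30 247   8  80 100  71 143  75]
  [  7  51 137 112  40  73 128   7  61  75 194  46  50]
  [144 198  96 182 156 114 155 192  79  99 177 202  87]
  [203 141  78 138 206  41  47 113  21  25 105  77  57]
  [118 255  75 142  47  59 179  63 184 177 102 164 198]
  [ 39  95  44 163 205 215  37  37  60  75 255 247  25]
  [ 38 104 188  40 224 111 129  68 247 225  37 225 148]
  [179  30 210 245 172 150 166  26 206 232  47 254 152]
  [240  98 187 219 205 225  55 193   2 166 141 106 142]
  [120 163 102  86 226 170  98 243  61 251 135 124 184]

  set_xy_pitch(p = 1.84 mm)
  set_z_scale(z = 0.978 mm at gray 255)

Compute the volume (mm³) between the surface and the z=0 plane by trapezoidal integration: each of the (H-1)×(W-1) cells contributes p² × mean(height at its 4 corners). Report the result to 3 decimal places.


220.563

height_mm = gray/255 × 0.978; cell vol = 1.84² × mean(4 corners)
unit = 1.84² × 0.978 / (4×255) = 0.00324619 mm³ per gray-sum
row 0: Σ corner-gray over 12 cells = 6702  → 21.7560
row 1: Σ corner-gray over 12 cells = 5919  → 19.2142
row 2: Σ corner-gray over 12 cells = 4437  → 14.4034
row 3: Σ corner-gray over 12 cells = 5436  → 17.6463
row 4: Σ corner-gray over 12 cells = 5775  → 18.7468
row 5: Σ corner-gray over 12 cells = 5454  → 17.7047
row 6: Σ corner-gray over 12 cells = 6140  → 19.9316
row 7: Σ corner-gray over 12 cells = 6312  → 20.4900
row 8: Σ corner-gray over 12 cells = 7189  → 23.3369
row 9: Σ corner-gray over 12 cells = 7383  → 23.9666
row 10: Σ corner-gray over 12 cells = 7198  → 23.3661
Σ rows: total corner-gray = 67945  → 220.5626 mm³


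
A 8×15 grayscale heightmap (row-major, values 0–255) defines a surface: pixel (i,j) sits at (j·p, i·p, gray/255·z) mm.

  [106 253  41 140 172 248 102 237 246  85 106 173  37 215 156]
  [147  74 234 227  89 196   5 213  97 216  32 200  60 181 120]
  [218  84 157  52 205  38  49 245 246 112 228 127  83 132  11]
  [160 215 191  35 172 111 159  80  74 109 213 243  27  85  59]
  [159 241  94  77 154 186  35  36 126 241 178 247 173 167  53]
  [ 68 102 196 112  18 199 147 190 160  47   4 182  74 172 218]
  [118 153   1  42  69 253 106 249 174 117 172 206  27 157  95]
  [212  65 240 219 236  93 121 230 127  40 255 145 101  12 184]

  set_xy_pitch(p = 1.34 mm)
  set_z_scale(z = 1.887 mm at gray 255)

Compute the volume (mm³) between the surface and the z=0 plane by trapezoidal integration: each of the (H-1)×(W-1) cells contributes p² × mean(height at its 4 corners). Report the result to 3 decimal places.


178.410

height_mm = gray/255 × 1.887; cell vol = 1.34² × mean(4 corners)
unit = 1.34² × 1.887 / (4×255) = 0.00332186 mm³ per gray-sum
row 0: Σ corner-gray over 14 cells = 8287  → 27.5283
row 1: Σ corner-gray over 14 cells = 7660  → 25.4454
row 2: Σ corner-gray over 14 cells = 7392  → 24.5552
row 3: Σ corner-gray over 14 cells = 7769  → 25.8075
row 4: Σ corner-gray over 14 cells = 7614  → 25.2926
row 5: Σ corner-gray over 14 cells = 7157  → 23.7746
row 6: Σ corner-gray over 14 cells = 7829  → 26.0068
Σ rows: total corner-gray = 53708  → 178.4105 mm³


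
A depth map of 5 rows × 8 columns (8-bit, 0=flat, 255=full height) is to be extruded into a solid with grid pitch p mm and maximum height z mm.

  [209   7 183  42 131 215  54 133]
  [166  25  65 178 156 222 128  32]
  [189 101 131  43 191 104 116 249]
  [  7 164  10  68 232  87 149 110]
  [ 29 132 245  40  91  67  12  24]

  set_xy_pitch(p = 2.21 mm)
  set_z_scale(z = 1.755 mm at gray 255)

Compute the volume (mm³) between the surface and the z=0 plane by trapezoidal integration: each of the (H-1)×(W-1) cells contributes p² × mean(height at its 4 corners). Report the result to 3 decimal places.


height_mm = gray/255 × 1.755; cell vol = 2.21² × mean(4 corners)
unit = 2.21² × 1.755 / (4×255) = 0.00840352 mm³ per gray-sum
row 0: Σ corner-gray over 7 cells = 3352  → 28.1686
row 1: Σ corner-gray over 7 cells = 3556  → 29.8829
row 2: Σ corner-gray over 7 cells = 3347  → 28.1266
row 3: Σ corner-gray over 7 cells = 2764  → 23.2273
Σ rows: total corner-gray = 13019  → 109.4055 mm³

109.405


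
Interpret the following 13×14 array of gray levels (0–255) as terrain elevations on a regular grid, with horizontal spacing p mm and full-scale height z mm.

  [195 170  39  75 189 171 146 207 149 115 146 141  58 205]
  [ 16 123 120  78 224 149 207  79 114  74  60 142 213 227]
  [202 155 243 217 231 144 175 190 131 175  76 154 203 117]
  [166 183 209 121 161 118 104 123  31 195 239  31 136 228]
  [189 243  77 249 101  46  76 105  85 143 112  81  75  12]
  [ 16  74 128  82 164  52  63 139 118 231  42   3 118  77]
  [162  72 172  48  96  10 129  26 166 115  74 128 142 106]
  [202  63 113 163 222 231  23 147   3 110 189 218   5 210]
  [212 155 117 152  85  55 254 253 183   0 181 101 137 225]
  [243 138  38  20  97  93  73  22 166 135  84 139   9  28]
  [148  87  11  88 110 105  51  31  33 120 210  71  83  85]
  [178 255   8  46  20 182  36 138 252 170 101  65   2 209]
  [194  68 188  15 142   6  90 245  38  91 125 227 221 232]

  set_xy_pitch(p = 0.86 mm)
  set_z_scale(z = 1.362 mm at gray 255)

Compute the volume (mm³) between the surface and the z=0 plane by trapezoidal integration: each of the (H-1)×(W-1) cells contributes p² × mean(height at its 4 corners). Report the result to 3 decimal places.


height_mm = gray/255 × 1.362; cell vol = 0.86² × mean(4 corners)
unit = 0.86² × 1.362 / (4×255) = 0.000987584 mm³ per gray-sum
row 0: Σ corner-gray over 13 cells = 7021  → 6.9338
row 1: Σ corner-gray over 13 cells = 7916  → 7.8177
row 2: Σ corner-gray over 13 cells = 8203  → 8.1011
row 3: Σ corner-gray over 13 cells = 6683  → 6.6000
row 4: Σ corner-gray over 13 cells = 5508  → 5.4396
row 5: Σ corner-gray over 13 cells = 5145  → 5.0811
row 6: Σ corner-gray over 13 cells = 6010  → 5.9354
row 7: Σ corner-gray over 13 cells = 7169  → 7.0800
row 8: Σ corner-gray over 13 cells = 6082  → 6.0065
row 9: Σ corner-gray over 13 cells = 4532  → 4.4757
row 10: Σ corner-gray over 13 cells = 5170  → 5.1058
row 11: Σ corner-gray over 13 cells = 6275  → 6.1971
Σ rows: total corner-gray = 75714  → 74.7739 mm³

74.774


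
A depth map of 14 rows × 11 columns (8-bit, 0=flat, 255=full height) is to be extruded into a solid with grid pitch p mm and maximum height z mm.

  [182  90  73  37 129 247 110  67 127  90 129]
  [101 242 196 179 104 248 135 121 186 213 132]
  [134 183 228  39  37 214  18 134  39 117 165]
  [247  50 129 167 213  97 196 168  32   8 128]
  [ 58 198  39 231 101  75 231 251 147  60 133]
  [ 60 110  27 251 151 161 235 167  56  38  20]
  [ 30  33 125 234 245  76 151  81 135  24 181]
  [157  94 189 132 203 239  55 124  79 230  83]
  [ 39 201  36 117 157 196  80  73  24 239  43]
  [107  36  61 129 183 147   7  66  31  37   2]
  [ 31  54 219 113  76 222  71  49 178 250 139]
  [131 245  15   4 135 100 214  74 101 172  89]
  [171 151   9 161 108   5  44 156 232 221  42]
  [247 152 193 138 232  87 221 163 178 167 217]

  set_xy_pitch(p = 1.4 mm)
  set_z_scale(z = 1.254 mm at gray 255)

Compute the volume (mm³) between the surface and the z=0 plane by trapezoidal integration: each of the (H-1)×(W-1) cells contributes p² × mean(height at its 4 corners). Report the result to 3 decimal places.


159.285

height_mm = gray/255 × 1.254; cell vol = 1.4² × mean(4 corners)
unit = 1.4² × 1.254 / (4×255) = 0.00240965 mm³ per gray-sum
row 0: Σ corner-gray over 10 cells = 5732  → 13.8121
row 1: Σ corner-gray over 10 cells = 5798  → 13.9711
row 2: Σ corner-gray over 10 cells = 4812  → 11.5952
row 3: Σ corner-gray over 10 cells = 5352  → 12.8964
row 4: Σ corner-gray over 10 cells = 5329  → 12.8410
row 5: Σ corner-gray over 10 cells = 4891  → 11.7856
row 6: Σ corner-gray over 10 cells = 5349  → 12.8892
row 7: Σ corner-gray over 10 cells = 5258  → 12.6699
row 8: Σ corner-gray over 10 cells = 3831  → 9.2314
row 9: Σ corner-gray over 10 cells = 4137  → 9.9687
row 10: Σ corner-gray over 10 cells = 4974  → 11.9856
row 11: Σ corner-gray over 10 cells = 4727  → 11.3904
row 12: Σ corner-gray over 10 cells = 5913  → 14.2482
Σ rows: total corner-gray = 66103  → 159.2849 mm³


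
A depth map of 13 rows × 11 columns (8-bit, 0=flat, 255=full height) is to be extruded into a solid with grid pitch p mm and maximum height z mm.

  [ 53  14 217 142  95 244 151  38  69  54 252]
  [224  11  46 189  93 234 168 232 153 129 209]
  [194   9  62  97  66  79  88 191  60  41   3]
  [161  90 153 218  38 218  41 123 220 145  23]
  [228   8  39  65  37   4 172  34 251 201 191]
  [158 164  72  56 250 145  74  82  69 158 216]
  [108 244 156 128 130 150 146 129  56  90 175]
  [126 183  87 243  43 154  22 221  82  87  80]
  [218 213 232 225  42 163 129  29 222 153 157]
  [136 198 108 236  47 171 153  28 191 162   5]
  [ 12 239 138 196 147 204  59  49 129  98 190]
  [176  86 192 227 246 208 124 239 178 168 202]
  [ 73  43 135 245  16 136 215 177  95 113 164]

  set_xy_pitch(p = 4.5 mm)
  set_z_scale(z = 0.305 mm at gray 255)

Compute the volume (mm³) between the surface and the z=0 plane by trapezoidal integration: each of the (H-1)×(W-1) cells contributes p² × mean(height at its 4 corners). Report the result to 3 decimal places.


height_mm = gray/255 × 0.305; cell vol = 4.5² × mean(4 corners)
unit = 4.5² × 0.305 / (4×255) = 0.00605515 mm³ per gray-sum
row 0: Σ corner-gray over 10 cells = 5296  → 32.0681
row 1: Σ corner-gray over 10 cells = 4526  → 27.4056
row 2: Σ corner-gray over 10 cells = 4259  → 25.7889
row 3: Σ corner-gray over 10 cells = 4717  → 28.5621
row 4: Σ corner-gray over 10 cells = 4555  → 27.5812
row 5: Σ corner-gray over 10 cells = 5255  → 31.8198
row 6: Σ corner-gray over 10 cells = 5191  → 31.4323
row 7: Σ corner-gray over 10 cells = 5641  → 34.1571
row 8: Σ corner-gray over 10 cells = 5920  → 35.8465
row 9: Σ corner-gray over 10 cells = 5449  → 32.9945
row 10: Σ corner-gray over 10 cells = 6434  → 38.9588
row 11: Σ corner-gray over 10 cells = 6301  → 38.1535
Σ rows: total corner-gray = 63544  → 384.7683 mm³

384.768


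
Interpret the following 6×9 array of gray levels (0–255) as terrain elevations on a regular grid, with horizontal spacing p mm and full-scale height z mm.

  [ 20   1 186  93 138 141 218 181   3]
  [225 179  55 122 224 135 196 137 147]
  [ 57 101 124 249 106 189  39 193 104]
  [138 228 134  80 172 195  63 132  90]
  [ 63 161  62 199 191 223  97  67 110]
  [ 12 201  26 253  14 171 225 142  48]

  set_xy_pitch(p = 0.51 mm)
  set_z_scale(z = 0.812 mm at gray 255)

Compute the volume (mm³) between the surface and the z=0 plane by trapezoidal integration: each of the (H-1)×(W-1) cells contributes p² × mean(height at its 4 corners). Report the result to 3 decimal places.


4.585

height_mm = gray/255 × 0.812; cell vol = 0.51² × mean(4 corners)
unit = 0.51² × 0.812 / (4×255) = 0.00020706 mm³ per gray-sum
row 0: Σ corner-gray over 8 cells = 4407  → 0.9125
row 1: Σ corner-gray over 8 cells = 4631  → 0.9589
row 2: Σ corner-gray over 8 cells = 4399  → 0.9109
row 3: Σ corner-gray over 8 cells = 4409  → 0.9129
row 4: Σ corner-gray over 8 cells = 4297  → 0.8897
Σ rows: total corner-gray = 22143  → 4.5849 mm³


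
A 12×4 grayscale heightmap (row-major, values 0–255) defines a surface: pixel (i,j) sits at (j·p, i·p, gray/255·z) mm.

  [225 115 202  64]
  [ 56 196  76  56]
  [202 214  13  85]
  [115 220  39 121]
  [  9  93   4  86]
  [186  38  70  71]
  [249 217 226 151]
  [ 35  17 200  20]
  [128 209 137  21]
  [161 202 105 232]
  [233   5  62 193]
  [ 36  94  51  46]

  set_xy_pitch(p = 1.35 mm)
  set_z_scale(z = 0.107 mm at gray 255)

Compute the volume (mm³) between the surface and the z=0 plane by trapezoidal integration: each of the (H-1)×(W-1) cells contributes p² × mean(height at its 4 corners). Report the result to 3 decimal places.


height_mm = gray/255 × 0.107; cell vol = 1.35² × mean(4 corners)
unit = 1.35² × 0.107 / (4×255) = 0.000191184 mm³ per gray-sum
row 0: Σ corner-gray over 3 cells = 1579  → 0.3019
row 1: Σ corner-gray over 3 cells = 1397  → 0.2671
row 2: Σ corner-gray over 3 cells = 1495  → 0.2858
row 3: Σ corner-gray over 3 cells = 1043  → 0.1994
row 4: Σ corner-gray over 3 cells = 762  → 0.1457
row 5: Σ corner-gray over 3 cells = 1759  → 0.3363
row 6: Σ corner-gray over 3 cells = 1775  → 0.3394
row 7: Σ corner-gray over 3 cells = 1330  → 0.2543
row 8: Σ corner-gray over 3 cells = 1848  → 0.3533
row 9: Σ corner-gray over 3 cells = 1567  → 0.2996
row 10: Σ corner-gray over 3 cells = 932  → 0.1782
Σ rows: total corner-gray = 15487  → 2.9609 mm³

2.961
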